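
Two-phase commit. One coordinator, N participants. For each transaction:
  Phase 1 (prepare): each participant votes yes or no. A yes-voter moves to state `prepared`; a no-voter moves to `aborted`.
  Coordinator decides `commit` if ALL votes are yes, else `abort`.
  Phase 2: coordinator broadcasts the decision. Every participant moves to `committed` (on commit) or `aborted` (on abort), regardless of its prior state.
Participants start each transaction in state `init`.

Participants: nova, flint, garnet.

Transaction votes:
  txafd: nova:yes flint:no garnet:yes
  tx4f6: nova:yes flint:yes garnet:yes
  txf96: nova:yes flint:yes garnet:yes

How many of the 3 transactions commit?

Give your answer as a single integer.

txafd: no from flint -> abort (commits=0)
tx4f6: all yes -> commit (commits=1)
txf96: all yes -> commit (commits=2)

Answer: 2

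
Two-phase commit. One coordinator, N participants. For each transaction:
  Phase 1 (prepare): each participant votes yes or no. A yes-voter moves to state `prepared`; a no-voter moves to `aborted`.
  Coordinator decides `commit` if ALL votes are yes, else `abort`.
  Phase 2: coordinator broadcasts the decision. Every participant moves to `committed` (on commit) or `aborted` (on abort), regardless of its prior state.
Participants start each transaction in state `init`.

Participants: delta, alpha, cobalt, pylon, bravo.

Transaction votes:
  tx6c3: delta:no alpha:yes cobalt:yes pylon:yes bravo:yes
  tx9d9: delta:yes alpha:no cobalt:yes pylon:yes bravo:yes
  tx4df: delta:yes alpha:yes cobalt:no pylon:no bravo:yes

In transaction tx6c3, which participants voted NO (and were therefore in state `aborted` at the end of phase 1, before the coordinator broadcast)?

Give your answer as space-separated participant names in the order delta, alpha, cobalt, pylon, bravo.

Txn tx6c3 phase 1: delta no -> aborted; alpha yes -> prepared; cobalt yes -> prepared; pylon yes -> prepared; bravo yes -> prepared

Answer: delta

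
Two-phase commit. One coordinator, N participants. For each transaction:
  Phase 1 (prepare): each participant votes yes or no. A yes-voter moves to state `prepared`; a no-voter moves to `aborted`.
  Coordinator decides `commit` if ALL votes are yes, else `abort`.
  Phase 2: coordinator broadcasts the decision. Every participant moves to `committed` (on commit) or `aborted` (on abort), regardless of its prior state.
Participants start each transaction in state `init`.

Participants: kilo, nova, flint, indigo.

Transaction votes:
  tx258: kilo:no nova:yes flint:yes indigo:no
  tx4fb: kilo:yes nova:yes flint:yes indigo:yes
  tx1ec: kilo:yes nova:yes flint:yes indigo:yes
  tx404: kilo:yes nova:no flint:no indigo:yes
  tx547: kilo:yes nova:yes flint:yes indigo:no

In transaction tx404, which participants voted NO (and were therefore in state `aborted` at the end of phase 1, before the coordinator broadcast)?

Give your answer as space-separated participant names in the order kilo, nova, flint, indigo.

Answer: nova flint

Derivation:
Txn tx404 phase 1: kilo yes -> prepared; nova no -> aborted; flint no -> aborted; indigo yes -> prepared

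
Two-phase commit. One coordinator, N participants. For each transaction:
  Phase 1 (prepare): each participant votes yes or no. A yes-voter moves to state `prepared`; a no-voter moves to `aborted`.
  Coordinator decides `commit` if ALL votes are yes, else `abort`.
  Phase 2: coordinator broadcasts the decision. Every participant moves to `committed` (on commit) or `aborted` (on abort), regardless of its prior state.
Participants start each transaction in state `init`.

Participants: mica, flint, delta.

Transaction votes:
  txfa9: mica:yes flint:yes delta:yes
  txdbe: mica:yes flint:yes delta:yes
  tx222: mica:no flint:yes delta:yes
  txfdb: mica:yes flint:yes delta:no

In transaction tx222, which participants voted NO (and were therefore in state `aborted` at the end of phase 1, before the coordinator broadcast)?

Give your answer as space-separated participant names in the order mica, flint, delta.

Answer: mica

Derivation:
Txn tx222 phase 1: mica no -> aborted; flint yes -> prepared; delta yes -> prepared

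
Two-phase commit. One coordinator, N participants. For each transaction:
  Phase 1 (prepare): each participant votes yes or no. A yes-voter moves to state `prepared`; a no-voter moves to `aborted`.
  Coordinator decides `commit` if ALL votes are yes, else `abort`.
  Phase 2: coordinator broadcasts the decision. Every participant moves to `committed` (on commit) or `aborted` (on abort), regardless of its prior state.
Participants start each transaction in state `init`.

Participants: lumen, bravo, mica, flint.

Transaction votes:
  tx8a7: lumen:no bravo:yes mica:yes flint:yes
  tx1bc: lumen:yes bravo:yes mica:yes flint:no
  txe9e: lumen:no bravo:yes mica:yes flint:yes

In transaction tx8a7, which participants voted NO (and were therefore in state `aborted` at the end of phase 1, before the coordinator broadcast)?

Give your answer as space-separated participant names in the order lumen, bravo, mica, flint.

Answer: lumen

Derivation:
Txn tx8a7 phase 1: lumen no -> aborted; bravo yes -> prepared; mica yes -> prepared; flint yes -> prepared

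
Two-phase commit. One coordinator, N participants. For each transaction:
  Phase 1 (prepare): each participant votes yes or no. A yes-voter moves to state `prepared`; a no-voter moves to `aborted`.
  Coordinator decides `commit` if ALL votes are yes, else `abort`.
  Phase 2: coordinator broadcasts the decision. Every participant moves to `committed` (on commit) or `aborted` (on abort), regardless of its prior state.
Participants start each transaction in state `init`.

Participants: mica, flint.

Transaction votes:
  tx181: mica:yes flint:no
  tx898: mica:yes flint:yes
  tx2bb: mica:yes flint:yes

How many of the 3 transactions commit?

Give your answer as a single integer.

tx181: no from flint -> abort (commits=0)
tx898: all yes -> commit (commits=1)
tx2bb: all yes -> commit (commits=2)

Answer: 2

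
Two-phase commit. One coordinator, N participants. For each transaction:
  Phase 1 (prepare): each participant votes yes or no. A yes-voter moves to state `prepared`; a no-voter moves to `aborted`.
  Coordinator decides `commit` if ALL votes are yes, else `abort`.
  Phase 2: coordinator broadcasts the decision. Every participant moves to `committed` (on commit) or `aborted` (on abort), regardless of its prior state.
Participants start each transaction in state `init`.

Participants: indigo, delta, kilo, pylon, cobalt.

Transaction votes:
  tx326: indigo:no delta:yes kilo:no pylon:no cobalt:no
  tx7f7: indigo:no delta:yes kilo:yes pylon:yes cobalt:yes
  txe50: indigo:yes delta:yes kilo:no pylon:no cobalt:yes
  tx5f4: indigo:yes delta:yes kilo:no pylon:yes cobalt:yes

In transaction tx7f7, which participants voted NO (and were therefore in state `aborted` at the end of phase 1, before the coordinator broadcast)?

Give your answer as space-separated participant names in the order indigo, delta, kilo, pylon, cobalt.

Answer: indigo

Derivation:
Txn tx7f7 phase 1: indigo no -> aborted; delta yes -> prepared; kilo yes -> prepared; pylon yes -> prepared; cobalt yes -> prepared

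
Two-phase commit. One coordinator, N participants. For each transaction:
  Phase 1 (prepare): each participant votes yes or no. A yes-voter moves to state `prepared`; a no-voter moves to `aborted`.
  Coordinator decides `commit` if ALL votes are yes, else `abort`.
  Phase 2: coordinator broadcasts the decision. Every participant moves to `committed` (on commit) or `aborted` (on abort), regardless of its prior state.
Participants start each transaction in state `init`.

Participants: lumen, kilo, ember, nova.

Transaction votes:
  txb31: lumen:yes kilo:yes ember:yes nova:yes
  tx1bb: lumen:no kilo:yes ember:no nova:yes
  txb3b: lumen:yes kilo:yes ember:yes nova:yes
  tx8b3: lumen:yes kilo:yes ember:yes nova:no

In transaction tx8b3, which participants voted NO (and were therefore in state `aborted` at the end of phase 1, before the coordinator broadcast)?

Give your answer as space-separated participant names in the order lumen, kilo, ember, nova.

Txn tx8b3 phase 1: lumen yes -> prepared; kilo yes -> prepared; ember yes -> prepared; nova no -> aborted

Answer: nova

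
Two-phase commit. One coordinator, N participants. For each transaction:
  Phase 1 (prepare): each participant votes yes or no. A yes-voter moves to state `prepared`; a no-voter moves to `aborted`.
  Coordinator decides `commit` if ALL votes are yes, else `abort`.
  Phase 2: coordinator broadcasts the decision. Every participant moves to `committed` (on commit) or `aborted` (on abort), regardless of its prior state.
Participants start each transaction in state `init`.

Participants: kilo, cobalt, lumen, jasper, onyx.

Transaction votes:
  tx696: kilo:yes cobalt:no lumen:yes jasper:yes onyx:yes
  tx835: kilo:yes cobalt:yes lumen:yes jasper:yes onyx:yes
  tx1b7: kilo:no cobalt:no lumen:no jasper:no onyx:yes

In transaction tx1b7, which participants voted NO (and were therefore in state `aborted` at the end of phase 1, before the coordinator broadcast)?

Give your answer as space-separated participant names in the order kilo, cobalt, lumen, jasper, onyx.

Answer: kilo cobalt lumen jasper

Derivation:
Txn tx1b7 phase 1: kilo no -> aborted; cobalt no -> aborted; lumen no -> aborted; jasper no -> aborted; onyx yes -> prepared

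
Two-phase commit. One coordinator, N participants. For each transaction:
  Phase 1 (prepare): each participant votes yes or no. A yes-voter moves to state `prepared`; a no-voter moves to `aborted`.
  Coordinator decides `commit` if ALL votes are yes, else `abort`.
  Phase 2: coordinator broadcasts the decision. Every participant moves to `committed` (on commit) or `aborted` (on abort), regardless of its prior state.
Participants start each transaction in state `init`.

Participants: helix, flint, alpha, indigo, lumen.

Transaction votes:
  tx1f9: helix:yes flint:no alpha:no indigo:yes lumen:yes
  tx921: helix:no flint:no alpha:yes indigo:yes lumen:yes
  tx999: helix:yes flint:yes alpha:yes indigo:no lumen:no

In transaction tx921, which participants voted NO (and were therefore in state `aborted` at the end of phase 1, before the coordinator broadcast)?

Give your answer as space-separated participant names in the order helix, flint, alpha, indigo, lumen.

Txn tx921 phase 1: helix no -> aborted; flint no -> aborted; alpha yes -> prepared; indigo yes -> prepared; lumen yes -> prepared

Answer: helix flint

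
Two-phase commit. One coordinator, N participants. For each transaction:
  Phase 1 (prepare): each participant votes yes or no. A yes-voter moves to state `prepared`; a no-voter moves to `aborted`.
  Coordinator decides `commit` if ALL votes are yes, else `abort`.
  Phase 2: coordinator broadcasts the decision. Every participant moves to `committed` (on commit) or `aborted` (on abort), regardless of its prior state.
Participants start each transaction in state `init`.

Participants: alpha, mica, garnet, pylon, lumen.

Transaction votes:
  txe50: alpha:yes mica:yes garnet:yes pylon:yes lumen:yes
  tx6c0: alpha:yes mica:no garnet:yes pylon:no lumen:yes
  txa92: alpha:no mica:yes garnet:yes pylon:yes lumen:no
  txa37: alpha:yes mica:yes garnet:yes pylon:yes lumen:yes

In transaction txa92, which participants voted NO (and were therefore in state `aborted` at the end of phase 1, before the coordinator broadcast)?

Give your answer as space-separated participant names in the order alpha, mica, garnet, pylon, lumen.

Answer: alpha lumen

Derivation:
Txn txa92 phase 1: alpha no -> aborted; mica yes -> prepared; garnet yes -> prepared; pylon yes -> prepared; lumen no -> aborted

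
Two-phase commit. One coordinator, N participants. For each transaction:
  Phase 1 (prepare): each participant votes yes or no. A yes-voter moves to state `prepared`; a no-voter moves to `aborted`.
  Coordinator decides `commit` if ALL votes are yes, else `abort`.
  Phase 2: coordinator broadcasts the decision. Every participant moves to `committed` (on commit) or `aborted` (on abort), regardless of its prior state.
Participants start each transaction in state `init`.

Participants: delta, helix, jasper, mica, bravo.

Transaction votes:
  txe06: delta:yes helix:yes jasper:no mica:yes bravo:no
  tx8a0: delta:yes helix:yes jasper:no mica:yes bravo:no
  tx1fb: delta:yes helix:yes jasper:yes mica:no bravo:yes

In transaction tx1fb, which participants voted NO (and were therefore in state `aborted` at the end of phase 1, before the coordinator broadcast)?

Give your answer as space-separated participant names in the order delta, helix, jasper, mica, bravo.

Txn tx1fb phase 1: delta yes -> prepared; helix yes -> prepared; jasper yes -> prepared; mica no -> aborted; bravo yes -> prepared

Answer: mica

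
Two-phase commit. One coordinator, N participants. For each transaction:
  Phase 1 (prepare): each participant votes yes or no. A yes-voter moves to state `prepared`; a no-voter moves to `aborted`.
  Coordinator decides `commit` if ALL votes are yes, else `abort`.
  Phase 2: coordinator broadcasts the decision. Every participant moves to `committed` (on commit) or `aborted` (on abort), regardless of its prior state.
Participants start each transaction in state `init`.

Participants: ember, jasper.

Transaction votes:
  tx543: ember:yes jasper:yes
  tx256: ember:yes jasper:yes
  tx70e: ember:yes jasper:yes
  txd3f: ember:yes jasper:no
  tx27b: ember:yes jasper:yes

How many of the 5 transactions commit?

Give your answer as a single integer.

Answer: 4

Derivation:
tx543: all yes -> commit (commits=1)
tx256: all yes -> commit (commits=2)
tx70e: all yes -> commit (commits=3)
txd3f: no from jasper -> abort (commits=3)
tx27b: all yes -> commit (commits=4)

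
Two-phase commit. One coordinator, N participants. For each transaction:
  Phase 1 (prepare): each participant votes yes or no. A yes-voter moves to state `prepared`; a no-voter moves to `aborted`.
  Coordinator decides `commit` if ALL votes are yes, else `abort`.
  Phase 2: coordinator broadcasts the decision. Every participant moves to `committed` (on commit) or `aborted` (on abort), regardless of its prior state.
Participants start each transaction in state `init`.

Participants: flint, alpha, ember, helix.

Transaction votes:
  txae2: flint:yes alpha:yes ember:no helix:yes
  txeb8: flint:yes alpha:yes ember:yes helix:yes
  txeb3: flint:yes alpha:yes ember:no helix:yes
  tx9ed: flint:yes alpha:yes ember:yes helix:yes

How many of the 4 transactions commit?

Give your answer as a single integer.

txae2: no from ember -> abort (commits=0)
txeb8: all yes -> commit (commits=1)
txeb3: no from ember -> abort (commits=1)
tx9ed: all yes -> commit (commits=2)

Answer: 2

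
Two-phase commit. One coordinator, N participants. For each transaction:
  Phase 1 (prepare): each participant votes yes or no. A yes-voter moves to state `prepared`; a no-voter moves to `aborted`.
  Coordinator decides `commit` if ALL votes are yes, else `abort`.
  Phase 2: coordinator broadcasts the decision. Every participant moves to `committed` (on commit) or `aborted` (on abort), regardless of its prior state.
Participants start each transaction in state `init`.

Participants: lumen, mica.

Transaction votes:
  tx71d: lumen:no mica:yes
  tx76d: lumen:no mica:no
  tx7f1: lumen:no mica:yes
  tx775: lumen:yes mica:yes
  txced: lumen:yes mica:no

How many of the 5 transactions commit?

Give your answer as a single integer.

Answer: 1

Derivation:
tx71d: no from lumen -> abort (commits=0)
tx76d: no from lumen, mica -> abort (commits=0)
tx7f1: no from lumen -> abort (commits=0)
tx775: all yes -> commit (commits=1)
txced: no from mica -> abort (commits=1)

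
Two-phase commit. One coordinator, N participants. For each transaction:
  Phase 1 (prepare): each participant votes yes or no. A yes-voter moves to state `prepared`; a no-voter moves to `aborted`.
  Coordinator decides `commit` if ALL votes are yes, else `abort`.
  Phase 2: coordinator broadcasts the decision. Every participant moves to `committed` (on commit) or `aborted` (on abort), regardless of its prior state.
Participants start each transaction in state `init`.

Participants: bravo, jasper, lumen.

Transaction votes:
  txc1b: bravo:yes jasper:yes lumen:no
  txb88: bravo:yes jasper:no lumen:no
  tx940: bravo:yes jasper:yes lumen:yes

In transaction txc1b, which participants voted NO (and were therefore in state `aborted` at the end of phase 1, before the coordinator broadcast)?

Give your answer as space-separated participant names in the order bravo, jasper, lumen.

Txn txc1b phase 1: bravo yes -> prepared; jasper yes -> prepared; lumen no -> aborted

Answer: lumen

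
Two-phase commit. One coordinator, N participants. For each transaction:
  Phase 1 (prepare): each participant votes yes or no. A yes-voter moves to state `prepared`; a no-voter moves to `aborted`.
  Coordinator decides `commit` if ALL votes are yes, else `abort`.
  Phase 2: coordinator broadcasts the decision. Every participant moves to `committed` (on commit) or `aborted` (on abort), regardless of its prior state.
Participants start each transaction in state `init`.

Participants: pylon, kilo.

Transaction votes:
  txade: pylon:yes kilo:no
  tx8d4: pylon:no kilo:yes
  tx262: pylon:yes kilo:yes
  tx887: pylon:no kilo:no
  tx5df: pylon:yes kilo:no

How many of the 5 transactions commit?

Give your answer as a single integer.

txade: no from kilo -> abort (commits=0)
tx8d4: no from pylon -> abort (commits=0)
tx262: all yes -> commit (commits=1)
tx887: no from pylon, kilo -> abort (commits=1)
tx5df: no from kilo -> abort (commits=1)

Answer: 1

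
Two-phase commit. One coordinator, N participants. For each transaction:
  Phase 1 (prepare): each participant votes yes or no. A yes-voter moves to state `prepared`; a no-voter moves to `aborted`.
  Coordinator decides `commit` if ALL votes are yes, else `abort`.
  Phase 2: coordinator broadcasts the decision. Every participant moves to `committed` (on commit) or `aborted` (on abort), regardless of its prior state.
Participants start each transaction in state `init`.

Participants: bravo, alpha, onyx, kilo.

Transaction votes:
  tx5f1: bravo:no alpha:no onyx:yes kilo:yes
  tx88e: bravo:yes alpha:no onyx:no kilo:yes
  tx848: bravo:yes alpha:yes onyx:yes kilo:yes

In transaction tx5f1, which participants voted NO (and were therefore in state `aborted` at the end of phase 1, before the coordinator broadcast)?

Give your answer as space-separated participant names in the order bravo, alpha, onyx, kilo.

Answer: bravo alpha

Derivation:
Txn tx5f1 phase 1: bravo no -> aborted; alpha no -> aborted; onyx yes -> prepared; kilo yes -> prepared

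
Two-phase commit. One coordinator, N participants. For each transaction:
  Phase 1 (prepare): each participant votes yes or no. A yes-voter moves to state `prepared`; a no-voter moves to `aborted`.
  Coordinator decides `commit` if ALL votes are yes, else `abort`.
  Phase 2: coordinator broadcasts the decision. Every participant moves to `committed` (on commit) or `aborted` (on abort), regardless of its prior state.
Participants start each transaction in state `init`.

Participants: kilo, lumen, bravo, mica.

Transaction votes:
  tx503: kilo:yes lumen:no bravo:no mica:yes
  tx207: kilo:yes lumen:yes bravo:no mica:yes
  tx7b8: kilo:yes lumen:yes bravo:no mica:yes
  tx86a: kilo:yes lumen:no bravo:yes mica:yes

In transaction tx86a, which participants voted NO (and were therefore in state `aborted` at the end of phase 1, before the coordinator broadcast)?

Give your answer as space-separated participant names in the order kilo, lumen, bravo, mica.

Answer: lumen

Derivation:
Txn tx86a phase 1: kilo yes -> prepared; lumen no -> aborted; bravo yes -> prepared; mica yes -> prepared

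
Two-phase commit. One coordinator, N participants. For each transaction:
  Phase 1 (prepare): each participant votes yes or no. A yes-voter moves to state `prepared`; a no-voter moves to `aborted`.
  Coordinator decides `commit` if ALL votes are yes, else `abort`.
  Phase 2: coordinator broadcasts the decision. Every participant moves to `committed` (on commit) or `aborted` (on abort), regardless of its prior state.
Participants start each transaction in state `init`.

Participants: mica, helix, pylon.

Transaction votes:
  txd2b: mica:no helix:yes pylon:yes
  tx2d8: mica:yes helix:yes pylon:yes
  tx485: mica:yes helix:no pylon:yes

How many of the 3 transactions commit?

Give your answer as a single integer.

Answer: 1

Derivation:
txd2b: no from mica -> abort (commits=0)
tx2d8: all yes -> commit (commits=1)
tx485: no from helix -> abort (commits=1)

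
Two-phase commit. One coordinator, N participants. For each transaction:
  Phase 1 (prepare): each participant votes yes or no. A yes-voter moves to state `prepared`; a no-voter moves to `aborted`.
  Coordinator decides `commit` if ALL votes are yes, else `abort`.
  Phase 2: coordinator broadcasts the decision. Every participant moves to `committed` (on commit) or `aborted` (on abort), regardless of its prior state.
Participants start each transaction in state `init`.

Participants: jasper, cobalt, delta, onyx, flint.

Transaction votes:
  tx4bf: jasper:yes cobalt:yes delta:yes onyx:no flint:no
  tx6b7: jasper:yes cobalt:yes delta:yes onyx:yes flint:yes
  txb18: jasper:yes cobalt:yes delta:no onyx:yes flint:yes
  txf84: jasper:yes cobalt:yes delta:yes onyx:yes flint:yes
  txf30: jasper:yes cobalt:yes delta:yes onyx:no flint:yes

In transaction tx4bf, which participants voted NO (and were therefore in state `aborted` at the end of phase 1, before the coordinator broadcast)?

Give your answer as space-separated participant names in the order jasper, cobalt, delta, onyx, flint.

Txn tx4bf phase 1: jasper yes -> prepared; cobalt yes -> prepared; delta yes -> prepared; onyx no -> aborted; flint no -> aborted

Answer: onyx flint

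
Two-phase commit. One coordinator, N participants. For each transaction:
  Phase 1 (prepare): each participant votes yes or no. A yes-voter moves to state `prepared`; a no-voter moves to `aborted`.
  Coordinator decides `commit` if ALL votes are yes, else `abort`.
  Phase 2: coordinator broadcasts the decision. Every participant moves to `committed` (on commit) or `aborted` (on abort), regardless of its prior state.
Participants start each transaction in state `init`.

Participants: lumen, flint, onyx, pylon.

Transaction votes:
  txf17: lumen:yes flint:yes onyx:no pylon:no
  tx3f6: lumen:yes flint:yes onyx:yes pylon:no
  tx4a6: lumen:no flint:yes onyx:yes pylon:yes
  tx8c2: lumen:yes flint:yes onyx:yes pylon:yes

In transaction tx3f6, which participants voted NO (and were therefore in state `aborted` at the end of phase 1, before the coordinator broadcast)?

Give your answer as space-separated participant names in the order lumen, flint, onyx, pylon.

Answer: pylon

Derivation:
Txn tx3f6 phase 1: lumen yes -> prepared; flint yes -> prepared; onyx yes -> prepared; pylon no -> aborted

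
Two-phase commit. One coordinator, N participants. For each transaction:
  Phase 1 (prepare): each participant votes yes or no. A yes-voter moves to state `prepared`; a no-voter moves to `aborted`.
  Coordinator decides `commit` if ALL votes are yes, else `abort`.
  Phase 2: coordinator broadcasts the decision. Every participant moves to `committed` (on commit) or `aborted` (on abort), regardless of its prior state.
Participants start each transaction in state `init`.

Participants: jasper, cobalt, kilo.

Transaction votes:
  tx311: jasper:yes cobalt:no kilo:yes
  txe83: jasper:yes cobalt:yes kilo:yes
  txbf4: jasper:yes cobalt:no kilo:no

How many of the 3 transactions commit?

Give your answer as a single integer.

tx311: no from cobalt -> abort (commits=0)
txe83: all yes -> commit (commits=1)
txbf4: no from cobalt, kilo -> abort (commits=1)

Answer: 1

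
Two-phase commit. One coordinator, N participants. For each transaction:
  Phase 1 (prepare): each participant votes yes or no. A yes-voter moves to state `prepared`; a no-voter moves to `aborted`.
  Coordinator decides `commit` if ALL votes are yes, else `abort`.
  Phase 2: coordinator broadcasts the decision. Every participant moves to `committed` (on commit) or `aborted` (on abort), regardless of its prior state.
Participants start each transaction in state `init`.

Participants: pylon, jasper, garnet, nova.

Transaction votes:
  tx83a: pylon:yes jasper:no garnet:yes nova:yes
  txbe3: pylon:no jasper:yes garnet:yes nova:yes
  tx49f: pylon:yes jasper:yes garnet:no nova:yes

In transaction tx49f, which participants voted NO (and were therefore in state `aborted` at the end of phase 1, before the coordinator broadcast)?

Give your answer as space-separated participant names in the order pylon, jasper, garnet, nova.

Txn tx49f phase 1: pylon yes -> prepared; jasper yes -> prepared; garnet no -> aborted; nova yes -> prepared

Answer: garnet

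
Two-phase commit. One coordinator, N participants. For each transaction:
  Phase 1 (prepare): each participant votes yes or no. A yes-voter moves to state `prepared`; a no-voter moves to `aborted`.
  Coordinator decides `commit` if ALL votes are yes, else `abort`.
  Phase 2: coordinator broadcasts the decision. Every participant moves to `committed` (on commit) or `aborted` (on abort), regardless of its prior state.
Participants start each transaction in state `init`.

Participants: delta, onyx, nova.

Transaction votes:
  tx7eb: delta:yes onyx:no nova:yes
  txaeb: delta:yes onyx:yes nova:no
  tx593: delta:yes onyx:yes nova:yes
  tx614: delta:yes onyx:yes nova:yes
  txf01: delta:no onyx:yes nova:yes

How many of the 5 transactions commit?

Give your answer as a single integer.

Answer: 2

Derivation:
tx7eb: no from onyx -> abort (commits=0)
txaeb: no from nova -> abort (commits=0)
tx593: all yes -> commit (commits=1)
tx614: all yes -> commit (commits=2)
txf01: no from delta -> abort (commits=2)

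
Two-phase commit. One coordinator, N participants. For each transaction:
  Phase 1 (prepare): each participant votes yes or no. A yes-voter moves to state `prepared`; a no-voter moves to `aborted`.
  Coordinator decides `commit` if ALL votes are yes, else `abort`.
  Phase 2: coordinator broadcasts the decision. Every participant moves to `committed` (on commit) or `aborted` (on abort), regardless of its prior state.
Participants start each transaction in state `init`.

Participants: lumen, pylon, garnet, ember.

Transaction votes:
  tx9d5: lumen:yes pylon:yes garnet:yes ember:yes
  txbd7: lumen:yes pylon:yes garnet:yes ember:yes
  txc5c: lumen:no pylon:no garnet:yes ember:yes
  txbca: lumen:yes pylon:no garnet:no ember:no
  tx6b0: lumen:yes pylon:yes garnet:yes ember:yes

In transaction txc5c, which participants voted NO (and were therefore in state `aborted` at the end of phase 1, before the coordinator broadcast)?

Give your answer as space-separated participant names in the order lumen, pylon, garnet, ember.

Txn txc5c phase 1: lumen no -> aborted; pylon no -> aborted; garnet yes -> prepared; ember yes -> prepared

Answer: lumen pylon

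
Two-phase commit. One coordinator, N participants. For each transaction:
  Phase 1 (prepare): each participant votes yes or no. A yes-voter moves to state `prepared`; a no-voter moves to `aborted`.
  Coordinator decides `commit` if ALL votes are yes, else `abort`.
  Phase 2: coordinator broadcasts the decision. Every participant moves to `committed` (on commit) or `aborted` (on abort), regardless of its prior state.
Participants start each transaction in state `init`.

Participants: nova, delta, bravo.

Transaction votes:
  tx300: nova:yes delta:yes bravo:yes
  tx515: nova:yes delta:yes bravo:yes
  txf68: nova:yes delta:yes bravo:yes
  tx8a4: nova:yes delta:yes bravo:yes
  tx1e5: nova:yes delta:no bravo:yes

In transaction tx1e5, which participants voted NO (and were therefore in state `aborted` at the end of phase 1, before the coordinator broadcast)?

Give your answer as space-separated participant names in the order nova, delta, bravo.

Answer: delta

Derivation:
Txn tx1e5 phase 1: nova yes -> prepared; delta no -> aborted; bravo yes -> prepared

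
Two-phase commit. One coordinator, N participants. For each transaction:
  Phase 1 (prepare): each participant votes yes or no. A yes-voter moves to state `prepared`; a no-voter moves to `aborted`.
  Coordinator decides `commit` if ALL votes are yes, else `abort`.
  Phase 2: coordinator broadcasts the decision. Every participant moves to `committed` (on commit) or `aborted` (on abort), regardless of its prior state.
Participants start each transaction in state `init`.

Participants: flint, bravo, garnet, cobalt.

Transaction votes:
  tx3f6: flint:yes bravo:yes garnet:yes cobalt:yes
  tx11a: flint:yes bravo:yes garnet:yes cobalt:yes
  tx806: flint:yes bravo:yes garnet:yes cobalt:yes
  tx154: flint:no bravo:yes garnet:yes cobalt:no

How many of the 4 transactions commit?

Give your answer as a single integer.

tx3f6: all yes -> commit (commits=1)
tx11a: all yes -> commit (commits=2)
tx806: all yes -> commit (commits=3)
tx154: no from flint, cobalt -> abort (commits=3)

Answer: 3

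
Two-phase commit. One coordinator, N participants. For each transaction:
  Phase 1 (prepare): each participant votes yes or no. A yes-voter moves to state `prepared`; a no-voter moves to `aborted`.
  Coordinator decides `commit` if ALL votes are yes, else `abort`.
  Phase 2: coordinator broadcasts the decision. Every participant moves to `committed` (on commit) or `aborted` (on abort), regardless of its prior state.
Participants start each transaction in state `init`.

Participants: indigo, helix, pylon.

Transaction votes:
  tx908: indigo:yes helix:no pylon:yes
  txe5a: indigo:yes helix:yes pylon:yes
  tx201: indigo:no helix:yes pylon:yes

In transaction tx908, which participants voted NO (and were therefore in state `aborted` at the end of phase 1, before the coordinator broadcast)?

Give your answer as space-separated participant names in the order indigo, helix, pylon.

Txn tx908 phase 1: indigo yes -> prepared; helix no -> aborted; pylon yes -> prepared

Answer: helix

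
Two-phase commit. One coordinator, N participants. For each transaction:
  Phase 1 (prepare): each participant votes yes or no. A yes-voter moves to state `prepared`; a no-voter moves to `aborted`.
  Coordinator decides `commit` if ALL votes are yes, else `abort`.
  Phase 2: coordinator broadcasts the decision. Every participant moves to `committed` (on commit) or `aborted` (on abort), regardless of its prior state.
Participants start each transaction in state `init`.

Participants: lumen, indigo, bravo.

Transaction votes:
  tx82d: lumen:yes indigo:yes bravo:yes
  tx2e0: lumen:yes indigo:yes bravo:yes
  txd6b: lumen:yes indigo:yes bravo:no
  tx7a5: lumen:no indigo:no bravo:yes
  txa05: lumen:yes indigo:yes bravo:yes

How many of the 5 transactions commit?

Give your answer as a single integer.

tx82d: all yes -> commit (commits=1)
tx2e0: all yes -> commit (commits=2)
txd6b: no from bravo -> abort (commits=2)
tx7a5: no from lumen, indigo -> abort (commits=2)
txa05: all yes -> commit (commits=3)

Answer: 3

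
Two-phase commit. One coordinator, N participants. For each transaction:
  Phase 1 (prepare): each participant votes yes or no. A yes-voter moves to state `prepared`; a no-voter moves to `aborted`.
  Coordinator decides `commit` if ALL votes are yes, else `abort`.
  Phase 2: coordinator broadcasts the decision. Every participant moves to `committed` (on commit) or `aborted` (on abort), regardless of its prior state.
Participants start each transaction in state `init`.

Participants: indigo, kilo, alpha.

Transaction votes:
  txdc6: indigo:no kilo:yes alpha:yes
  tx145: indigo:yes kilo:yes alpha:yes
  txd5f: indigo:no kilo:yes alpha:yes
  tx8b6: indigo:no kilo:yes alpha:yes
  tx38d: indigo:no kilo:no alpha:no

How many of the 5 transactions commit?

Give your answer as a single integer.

txdc6: no from indigo -> abort (commits=0)
tx145: all yes -> commit (commits=1)
txd5f: no from indigo -> abort (commits=1)
tx8b6: no from indigo -> abort (commits=1)
tx38d: no from indigo, kilo, alpha -> abort (commits=1)

Answer: 1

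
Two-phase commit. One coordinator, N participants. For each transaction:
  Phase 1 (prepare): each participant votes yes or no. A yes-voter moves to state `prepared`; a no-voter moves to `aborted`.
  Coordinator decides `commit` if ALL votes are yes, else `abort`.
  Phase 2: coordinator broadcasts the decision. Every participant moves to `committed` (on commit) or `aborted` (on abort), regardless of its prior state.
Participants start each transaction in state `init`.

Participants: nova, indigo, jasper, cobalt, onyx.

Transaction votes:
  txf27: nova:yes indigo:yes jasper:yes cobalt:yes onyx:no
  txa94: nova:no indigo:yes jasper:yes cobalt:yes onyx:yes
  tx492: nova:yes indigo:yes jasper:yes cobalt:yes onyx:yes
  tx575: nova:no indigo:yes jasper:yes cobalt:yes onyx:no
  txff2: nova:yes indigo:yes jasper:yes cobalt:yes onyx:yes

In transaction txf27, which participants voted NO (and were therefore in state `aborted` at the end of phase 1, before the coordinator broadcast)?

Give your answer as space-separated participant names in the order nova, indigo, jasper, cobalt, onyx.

Answer: onyx

Derivation:
Txn txf27 phase 1: nova yes -> prepared; indigo yes -> prepared; jasper yes -> prepared; cobalt yes -> prepared; onyx no -> aborted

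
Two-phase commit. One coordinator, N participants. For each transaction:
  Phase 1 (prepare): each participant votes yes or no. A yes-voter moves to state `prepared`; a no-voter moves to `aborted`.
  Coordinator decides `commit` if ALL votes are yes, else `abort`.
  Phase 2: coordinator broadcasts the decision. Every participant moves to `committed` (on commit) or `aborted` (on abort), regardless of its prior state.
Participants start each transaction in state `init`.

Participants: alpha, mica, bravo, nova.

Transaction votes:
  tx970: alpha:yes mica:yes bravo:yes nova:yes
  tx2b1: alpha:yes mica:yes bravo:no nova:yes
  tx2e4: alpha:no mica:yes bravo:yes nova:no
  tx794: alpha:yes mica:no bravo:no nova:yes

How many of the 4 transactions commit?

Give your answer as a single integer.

Answer: 1

Derivation:
tx970: all yes -> commit (commits=1)
tx2b1: no from bravo -> abort (commits=1)
tx2e4: no from alpha, nova -> abort (commits=1)
tx794: no from mica, bravo -> abort (commits=1)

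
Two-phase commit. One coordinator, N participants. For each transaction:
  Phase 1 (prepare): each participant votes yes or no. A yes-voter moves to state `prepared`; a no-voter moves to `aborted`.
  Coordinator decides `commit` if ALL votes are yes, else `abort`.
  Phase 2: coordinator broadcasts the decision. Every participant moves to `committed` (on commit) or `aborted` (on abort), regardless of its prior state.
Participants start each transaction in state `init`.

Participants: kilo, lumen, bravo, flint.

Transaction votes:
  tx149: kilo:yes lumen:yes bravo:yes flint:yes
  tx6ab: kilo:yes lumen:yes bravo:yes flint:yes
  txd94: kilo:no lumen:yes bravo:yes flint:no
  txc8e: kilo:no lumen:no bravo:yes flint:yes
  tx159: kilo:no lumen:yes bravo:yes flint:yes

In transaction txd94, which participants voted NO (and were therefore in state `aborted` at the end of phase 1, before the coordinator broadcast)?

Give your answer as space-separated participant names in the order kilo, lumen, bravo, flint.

Txn txd94 phase 1: kilo no -> aborted; lumen yes -> prepared; bravo yes -> prepared; flint no -> aborted

Answer: kilo flint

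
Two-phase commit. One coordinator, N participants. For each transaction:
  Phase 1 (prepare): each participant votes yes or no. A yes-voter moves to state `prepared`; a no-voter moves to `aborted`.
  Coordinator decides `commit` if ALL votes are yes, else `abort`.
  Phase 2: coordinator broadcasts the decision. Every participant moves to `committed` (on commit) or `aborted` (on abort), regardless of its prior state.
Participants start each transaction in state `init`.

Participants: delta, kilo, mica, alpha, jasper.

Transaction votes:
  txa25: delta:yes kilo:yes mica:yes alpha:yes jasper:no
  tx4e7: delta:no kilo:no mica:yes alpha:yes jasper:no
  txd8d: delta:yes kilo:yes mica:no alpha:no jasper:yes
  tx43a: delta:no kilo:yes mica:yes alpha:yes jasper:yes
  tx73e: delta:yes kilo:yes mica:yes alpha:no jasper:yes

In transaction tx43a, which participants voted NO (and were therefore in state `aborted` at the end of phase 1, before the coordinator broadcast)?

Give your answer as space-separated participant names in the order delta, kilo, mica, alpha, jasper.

Txn tx43a phase 1: delta no -> aborted; kilo yes -> prepared; mica yes -> prepared; alpha yes -> prepared; jasper yes -> prepared

Answer: delta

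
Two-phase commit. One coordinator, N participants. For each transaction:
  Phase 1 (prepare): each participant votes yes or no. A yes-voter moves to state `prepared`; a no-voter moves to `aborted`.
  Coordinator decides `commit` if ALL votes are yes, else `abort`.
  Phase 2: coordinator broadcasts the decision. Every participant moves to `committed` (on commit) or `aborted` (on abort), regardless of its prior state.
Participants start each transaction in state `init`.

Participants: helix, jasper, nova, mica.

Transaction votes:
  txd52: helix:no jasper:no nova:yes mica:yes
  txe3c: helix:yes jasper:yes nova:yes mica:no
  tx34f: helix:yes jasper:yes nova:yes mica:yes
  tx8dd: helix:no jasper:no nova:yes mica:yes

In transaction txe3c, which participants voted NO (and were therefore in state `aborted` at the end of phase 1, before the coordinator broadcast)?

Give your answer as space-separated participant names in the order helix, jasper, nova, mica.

Answer: mica

Derivation:
Txn txe3c phase 1: helix yes -> prepared; jasper yes -> prepared; nova yes -> prepared; mica no -> aborted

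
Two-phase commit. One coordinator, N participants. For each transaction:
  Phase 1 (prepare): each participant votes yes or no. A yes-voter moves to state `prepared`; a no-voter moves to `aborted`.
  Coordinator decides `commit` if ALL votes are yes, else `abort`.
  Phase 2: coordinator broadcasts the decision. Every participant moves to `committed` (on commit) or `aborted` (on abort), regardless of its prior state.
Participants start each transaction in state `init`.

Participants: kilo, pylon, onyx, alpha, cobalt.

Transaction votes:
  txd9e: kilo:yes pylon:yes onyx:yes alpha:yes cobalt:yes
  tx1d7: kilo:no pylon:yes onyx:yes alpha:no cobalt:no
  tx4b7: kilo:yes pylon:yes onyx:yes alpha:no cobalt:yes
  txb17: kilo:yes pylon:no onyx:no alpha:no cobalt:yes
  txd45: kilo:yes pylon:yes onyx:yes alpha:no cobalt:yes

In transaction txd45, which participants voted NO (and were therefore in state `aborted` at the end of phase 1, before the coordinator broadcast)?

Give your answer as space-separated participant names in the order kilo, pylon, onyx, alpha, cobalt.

Txn txd45 phase 1: kilo yes -> prepared; pylon yes -> prepared; onyx yes -> prepared; alpha no -> aborted; cobalt yes -> prepared

Answer: alpha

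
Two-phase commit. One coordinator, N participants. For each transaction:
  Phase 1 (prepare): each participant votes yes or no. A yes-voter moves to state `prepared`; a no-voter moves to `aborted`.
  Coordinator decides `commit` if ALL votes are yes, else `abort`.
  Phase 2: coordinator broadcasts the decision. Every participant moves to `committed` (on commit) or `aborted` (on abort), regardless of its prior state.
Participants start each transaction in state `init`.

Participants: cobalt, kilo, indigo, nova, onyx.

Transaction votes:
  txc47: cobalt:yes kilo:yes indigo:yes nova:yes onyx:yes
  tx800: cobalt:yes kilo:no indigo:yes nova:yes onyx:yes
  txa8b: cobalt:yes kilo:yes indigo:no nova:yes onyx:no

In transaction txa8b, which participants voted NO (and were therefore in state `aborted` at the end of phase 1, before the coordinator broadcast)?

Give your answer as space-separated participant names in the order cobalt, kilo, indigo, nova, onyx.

Answer: indigo onyx

Derivation:
Txn txa8b phase 1: cobalt yes -> prepared; kilo yes -> prepared; indigo no -> aborted; nova yes -> prepared; onyx no -> aborted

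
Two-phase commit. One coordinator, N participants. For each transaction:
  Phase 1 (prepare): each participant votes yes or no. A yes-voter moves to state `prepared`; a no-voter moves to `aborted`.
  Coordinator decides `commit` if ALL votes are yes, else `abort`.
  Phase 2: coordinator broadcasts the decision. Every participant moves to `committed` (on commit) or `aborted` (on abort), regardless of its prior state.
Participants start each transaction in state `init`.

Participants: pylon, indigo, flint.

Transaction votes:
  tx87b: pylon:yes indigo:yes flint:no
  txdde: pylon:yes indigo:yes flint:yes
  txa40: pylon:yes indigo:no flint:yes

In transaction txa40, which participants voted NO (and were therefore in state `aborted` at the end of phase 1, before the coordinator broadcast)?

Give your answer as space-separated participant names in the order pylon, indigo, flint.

Txn txa40 phase 1: pylon yes -> prepared; indigo no -> aborted; flint yes -> prepared

Answer: indigo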